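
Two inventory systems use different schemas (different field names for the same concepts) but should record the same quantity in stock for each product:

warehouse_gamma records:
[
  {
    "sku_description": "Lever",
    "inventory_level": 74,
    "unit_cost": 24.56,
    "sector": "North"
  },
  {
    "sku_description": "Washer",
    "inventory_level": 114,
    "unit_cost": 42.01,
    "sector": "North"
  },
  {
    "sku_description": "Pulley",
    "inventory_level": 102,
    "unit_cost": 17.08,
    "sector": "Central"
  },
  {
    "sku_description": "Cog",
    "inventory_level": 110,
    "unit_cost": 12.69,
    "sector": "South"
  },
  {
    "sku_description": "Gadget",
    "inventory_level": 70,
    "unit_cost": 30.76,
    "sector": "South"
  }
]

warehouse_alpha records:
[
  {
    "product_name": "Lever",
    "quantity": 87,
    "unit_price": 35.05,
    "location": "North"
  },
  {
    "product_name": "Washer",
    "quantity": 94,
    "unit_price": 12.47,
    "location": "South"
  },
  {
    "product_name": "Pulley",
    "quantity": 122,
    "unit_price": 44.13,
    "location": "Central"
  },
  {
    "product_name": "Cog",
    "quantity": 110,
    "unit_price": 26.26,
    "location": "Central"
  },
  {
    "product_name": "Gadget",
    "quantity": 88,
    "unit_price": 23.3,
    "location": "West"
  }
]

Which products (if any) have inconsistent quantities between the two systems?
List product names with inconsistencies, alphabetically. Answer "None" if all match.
Gadget, Lever, Pulley, Washer

Schema mappings:
- "sku_description" (warehouse_gamma) = "product_name" (warehouse_alpha) = product name
- "inventory_level" (warehouse_gamma) = "quantity" (warehouse_alpha) = quantity

Comparison:
  Lever: 74 vs 87 - MISMATCH
  Washer: 114 vs 94 - MISMATCH
  Pulley: 102 vs 122 - MISMATCH
  Cog: 110 vs 110 - MATCH
  Gadget: 70 vs 88 - MISMATCH

Products with inconsistencies: Gadget, Lever, Pulley, Washer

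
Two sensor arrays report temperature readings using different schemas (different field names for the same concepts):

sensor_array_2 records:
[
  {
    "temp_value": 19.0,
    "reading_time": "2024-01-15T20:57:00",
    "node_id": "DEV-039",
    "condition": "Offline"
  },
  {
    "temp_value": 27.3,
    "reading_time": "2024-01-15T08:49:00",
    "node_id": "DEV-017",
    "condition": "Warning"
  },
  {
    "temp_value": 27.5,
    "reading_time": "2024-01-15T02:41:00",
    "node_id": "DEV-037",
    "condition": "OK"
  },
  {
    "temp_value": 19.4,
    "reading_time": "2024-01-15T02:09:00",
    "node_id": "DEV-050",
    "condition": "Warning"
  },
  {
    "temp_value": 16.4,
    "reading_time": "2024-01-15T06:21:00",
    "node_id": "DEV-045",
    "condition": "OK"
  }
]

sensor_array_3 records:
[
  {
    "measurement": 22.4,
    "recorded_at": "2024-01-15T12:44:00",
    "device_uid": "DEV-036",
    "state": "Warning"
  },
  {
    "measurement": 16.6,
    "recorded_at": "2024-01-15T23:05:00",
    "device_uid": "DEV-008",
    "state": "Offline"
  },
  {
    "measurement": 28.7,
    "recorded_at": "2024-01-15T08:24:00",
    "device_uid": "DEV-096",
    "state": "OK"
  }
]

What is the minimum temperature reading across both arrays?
16.4

Schema mapping: "temp_value" (sensor_array_2) = "measurement" (sensor_array_3) = temperature reading

Minimum in sensor_array_2: 16.4
Minimum in sensor_array_3: 16.6

Overall minimum: min(16.4, 16.6) = 16.4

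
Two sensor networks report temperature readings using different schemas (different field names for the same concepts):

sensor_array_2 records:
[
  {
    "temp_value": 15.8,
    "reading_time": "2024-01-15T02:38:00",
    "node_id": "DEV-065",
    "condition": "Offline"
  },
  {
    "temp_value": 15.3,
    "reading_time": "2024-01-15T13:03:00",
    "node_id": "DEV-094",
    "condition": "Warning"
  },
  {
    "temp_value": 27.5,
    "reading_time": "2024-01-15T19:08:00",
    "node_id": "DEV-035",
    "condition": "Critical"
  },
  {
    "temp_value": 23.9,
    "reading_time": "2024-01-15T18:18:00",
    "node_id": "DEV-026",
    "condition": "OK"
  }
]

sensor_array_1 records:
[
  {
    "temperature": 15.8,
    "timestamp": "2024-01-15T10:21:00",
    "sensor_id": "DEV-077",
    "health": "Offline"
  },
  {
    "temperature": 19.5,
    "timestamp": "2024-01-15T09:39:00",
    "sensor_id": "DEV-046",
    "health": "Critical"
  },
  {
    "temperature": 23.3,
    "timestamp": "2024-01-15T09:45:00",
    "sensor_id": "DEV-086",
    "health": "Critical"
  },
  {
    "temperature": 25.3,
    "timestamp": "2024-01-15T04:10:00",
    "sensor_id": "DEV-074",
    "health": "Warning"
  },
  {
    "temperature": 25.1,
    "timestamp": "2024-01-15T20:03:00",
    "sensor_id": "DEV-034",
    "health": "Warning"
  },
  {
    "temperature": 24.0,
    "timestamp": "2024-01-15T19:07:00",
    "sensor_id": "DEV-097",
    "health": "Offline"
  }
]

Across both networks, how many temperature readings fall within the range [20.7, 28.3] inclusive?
6

Schema mapping: "temp_value" (sensor_array_2) = "temperature" (sensor_array_1) = temperature

Readings in [20.7, 28.3] from sensor_array_2: 2
Readings in [20.7, 28.3] from sensor_array_1: 4

Total count: 2 + 4 = 6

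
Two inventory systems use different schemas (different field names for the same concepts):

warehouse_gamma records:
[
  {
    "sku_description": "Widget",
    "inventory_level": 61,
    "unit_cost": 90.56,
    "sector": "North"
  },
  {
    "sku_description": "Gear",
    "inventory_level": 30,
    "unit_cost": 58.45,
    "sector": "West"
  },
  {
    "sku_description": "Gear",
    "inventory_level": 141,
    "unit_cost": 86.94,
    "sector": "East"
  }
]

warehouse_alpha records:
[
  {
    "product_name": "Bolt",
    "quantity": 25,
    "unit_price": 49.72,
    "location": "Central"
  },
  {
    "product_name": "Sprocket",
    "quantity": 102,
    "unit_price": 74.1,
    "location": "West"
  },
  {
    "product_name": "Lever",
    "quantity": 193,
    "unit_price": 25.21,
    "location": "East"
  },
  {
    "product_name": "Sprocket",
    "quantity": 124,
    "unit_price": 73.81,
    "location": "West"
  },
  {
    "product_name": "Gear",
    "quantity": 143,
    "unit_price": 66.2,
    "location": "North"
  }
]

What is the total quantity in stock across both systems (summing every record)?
819

To reconcile these schemas, identify the field holding the quantity in stock in each system:
1. In warehouse_gamma it is "inventory_level"
2. In warehouse_alpha it is "quantity"

From warehouse_gamma: 61 + 30 + 141 = 232
From warehouse_alpha: 25 + 102 + 193 + 124 + 143 = 587

Total: 232 + 587 = 819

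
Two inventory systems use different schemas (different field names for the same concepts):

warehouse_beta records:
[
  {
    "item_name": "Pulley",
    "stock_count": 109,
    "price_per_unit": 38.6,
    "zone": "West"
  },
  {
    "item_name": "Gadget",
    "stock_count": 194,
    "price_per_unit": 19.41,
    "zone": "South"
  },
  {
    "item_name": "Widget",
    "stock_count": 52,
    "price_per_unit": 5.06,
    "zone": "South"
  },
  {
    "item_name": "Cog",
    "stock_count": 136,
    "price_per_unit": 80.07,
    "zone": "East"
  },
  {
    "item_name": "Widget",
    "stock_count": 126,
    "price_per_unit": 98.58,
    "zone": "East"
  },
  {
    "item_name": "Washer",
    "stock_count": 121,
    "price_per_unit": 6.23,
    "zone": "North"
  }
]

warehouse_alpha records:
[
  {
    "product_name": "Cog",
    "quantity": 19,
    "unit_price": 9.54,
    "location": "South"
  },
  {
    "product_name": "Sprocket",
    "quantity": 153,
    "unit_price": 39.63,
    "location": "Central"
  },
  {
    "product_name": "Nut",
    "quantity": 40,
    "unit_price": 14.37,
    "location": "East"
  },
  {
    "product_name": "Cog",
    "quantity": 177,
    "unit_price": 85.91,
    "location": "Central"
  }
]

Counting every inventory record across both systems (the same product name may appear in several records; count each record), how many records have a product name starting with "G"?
1

Schema mapping: "item_name" (warehouse_beta) = "product_name" (warehouse_alpha) = product name

Records with product name starting with "G" in warehouse_beta: 1
Records with product name starting with "G" in warehouse_alpha: 0

Total: 1 + 0 = 1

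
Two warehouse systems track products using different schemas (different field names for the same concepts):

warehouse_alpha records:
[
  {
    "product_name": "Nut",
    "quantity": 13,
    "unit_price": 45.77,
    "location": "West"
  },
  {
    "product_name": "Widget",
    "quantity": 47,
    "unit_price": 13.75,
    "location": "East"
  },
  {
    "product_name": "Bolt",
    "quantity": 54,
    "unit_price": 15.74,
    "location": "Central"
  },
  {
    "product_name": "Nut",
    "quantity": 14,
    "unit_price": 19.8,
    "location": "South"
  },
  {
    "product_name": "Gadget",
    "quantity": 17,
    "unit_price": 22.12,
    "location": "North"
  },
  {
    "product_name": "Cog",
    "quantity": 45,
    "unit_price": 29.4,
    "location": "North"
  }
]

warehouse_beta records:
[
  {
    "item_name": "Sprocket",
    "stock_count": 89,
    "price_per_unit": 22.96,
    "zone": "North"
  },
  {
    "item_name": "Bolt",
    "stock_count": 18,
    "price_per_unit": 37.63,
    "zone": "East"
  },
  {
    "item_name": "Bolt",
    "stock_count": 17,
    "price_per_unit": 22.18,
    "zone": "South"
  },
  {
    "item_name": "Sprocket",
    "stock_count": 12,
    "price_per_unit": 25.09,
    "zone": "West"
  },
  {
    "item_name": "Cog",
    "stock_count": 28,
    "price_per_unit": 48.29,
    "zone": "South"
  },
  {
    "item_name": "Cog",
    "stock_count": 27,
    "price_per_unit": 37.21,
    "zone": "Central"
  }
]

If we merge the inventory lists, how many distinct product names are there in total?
6

Schema mapping: "product_name" (warehouse_alpha) = "item_name" (warehouse_beta) = product name

Products in warehouse_alpha: ['Bolt', 'Cog', 'Gadget', 'Nut', 'Widget']
Products in warehouse_beta: ['Bolt', 'Cog', 'Sprocket']

Union (unique products): ['Bolt', 'Cog', 'Gadget', 'Nut', 'Sprocket', 'Widget']
Count: 6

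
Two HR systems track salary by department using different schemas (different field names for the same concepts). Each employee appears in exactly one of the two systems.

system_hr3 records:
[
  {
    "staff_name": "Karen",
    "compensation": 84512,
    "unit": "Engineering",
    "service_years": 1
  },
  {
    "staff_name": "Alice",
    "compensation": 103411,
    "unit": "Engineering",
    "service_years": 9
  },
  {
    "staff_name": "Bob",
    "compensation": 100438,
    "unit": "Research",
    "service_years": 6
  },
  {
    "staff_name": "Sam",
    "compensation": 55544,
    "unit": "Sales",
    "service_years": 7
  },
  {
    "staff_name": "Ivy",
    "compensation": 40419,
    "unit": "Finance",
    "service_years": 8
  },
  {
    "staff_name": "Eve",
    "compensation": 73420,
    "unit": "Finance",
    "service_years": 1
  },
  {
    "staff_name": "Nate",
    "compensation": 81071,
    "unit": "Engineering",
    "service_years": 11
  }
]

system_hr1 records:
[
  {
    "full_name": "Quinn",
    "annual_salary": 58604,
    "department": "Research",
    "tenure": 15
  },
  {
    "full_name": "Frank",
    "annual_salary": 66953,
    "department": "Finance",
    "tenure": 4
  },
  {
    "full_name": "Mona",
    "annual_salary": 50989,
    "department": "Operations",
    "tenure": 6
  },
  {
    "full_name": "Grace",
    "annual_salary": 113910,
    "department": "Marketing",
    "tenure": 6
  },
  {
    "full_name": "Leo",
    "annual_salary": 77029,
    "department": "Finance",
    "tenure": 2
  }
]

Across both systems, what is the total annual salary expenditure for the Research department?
159042

Schema mappings:
- "unit" (system_hr3) = "department" (system_hr1) = department
- "compensation" (system_hr3) = "annual_salary" (system_hr1) = salary

Research salaries from system_hr3: 100438
Research salaries from system_hr1: 58604

Total: 100438 + 58604 = 159042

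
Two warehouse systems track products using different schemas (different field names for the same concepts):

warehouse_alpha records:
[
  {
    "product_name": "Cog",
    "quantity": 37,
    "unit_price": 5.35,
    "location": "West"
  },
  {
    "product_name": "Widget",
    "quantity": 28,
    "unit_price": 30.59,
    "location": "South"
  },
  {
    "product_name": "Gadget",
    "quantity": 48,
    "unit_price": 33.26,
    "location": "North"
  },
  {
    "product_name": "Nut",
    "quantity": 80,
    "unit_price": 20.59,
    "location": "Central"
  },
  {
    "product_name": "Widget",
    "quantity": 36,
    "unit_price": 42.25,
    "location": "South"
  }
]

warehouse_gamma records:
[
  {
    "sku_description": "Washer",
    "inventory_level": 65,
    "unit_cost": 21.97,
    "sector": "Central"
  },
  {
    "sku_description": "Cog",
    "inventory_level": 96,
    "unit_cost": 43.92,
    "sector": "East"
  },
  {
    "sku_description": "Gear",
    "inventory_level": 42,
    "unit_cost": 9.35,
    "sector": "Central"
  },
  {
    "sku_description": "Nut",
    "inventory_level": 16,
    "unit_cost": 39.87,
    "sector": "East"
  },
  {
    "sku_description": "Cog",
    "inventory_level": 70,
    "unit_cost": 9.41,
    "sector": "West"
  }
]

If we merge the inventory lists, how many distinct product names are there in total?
6

Schema mapping: "product_name" (warehouse_alpha) = "sku_description" (warehouse_gamma) = product name

Products in warehouse_alpha: ['Cog', 'Gadget', 'Nut', 'Widget']
Products in warehouse_gamma: ['Cog', 'Gear', 'Nut', 'Washer']

Union (unique products): ['Cog', 'Gadget', 'Gear', 'Nut', 'Washer', 'Widget']
Count: 6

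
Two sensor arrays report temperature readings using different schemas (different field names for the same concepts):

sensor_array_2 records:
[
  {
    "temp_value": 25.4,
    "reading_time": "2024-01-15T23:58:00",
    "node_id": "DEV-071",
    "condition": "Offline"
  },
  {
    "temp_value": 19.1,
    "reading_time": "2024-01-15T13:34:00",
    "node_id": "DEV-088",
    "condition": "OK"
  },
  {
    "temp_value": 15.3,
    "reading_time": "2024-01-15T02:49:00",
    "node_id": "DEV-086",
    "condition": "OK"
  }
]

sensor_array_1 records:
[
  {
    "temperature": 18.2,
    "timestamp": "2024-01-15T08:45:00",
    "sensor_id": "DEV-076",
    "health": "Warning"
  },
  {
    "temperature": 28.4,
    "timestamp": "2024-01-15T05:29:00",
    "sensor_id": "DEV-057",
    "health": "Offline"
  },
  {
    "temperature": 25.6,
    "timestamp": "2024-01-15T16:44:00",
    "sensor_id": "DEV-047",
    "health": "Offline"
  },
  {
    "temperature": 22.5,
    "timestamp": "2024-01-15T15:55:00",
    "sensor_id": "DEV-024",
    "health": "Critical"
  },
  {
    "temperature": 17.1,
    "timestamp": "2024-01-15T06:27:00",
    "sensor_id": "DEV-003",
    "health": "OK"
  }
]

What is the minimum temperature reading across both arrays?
15.3

Schema mapping: "temp_value" (sensor_array_2) = "temperature" (sensor_array_1) = temperature reading

Minimum in sensor_array_2: 15.3
Minimum in sensor_array_1: 17.1

Overall minimum: min(15.3, 17.1) = 15.3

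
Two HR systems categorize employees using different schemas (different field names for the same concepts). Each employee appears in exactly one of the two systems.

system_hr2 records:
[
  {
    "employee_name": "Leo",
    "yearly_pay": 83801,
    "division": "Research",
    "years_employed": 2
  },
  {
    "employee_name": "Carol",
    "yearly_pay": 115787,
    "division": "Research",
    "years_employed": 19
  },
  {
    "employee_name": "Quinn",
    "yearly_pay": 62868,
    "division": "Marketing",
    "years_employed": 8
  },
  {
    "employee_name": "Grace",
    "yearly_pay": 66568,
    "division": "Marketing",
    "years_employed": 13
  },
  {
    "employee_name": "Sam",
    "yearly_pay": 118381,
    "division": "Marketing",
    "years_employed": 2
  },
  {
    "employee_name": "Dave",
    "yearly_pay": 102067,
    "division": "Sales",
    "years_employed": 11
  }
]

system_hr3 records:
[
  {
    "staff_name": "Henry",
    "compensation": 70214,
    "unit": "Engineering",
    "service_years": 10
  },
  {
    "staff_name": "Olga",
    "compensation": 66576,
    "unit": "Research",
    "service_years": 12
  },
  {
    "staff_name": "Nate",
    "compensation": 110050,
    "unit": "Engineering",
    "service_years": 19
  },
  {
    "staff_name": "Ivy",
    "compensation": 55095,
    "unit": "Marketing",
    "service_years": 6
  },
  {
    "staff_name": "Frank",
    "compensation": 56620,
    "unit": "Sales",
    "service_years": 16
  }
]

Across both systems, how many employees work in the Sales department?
2

Schema mapping: "division" (system_hr2) = "unit" (system_hr3) = department

Sales employees in system_hr2: 1
Sales employees in system_hr3: 1

Total in Sales: 1 + 1 = 2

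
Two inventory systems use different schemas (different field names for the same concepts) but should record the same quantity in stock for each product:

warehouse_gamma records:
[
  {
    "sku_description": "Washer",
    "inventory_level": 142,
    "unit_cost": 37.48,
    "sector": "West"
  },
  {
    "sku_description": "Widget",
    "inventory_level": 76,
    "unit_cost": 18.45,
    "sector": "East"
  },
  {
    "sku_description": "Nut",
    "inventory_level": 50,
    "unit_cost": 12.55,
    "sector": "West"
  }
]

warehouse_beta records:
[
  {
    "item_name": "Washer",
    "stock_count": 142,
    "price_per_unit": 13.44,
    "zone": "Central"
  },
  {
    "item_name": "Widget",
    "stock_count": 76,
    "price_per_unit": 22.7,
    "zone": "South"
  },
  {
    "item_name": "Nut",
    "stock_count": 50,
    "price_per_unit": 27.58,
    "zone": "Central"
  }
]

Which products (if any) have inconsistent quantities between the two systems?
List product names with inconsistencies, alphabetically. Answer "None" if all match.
None

Schema mappings:
- "sku_description" (warehouse_gamma) = "item_name" (warehouse_beta) = product name
- "inventory_level" (warehouse_gamma) = "stock_count" (warehouse_beta) = quantity

Comparison:
  Washer: 142 vs 142 - MATCH
  Widget: 76 vs 76 - MATCH
  Nut: 50 vs 50 - MATCH

Products with inconsistencies: None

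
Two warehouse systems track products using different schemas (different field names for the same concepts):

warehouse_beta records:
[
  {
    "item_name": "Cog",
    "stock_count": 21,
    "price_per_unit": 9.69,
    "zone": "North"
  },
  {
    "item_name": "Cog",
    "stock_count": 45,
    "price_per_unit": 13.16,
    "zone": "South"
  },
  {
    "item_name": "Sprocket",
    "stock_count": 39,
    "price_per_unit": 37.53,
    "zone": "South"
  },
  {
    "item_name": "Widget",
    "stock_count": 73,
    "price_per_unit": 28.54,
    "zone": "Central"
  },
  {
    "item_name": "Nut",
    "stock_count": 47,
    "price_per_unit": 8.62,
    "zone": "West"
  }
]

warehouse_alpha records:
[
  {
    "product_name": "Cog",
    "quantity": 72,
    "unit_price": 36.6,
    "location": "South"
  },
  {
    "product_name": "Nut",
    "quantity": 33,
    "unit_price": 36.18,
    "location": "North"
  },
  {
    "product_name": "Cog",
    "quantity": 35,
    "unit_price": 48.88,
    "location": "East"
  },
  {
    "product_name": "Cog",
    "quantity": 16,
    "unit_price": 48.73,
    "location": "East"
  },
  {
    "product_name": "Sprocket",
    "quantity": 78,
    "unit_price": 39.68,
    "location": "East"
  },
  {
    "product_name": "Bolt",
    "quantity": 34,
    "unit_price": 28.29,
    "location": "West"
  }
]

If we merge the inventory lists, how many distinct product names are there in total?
5

Schema mapping: "item_name" (warehouse_beta) = "product_name" (warehouse_alpha) = product name

Products in warehouse_beta: ['Cog', 'Nut', 'Sprocket', 'Widget']
Products in warehouse_alpha: ['Bolt', 'Cog', 'Nut', 'Sprocket']

Union (unique products): ['Bolt', 'Cog', 'Nut', 'Sprocket', 'Widget']
Count: 5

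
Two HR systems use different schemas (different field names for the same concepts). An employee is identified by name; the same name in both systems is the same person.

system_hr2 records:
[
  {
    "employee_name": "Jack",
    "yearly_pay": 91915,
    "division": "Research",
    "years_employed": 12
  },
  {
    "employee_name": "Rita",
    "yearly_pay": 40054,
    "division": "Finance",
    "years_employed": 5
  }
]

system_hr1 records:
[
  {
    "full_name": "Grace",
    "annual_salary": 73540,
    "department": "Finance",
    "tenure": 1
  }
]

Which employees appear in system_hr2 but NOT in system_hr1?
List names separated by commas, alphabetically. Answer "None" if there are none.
Jack, Rita

Schema mapping: "employee_name" (system_hr2) = "full_name" (system_hr1) = employee name

Names in system_hr2: ['Jack', 'Rita']
Names in system_hr1: ['Grace']

In system_hr2 but not system_hr1: ['Jack', 'Rita']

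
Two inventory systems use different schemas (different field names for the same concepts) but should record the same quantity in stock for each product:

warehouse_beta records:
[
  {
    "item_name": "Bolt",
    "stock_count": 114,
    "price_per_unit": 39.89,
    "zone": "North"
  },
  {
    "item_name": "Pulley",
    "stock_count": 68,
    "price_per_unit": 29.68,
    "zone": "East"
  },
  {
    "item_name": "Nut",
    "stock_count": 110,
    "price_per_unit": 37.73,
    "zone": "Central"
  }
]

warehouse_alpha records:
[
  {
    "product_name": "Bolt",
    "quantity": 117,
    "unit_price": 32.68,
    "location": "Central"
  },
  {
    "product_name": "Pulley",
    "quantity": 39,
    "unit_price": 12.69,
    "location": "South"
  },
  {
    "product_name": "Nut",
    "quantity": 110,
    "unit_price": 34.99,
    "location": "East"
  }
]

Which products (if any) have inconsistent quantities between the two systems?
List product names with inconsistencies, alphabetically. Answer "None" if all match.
Bolt, Pulley

Schema mappings:
- "item_name" (warehouse_beta) = "product_name" (warehouse_alpha) = product name
- "stock_count" (warehouse_beta) = "quantity" (warehouse_alpha) = quantity

Comparison:
  Bolt: 114 vs 117 - MISMATCH
  Pulley: 68 vs 39 - MISMATCH
  Nut: 110 vs 110 - MATCH

Products with inconsistencies: Bolt, Pulley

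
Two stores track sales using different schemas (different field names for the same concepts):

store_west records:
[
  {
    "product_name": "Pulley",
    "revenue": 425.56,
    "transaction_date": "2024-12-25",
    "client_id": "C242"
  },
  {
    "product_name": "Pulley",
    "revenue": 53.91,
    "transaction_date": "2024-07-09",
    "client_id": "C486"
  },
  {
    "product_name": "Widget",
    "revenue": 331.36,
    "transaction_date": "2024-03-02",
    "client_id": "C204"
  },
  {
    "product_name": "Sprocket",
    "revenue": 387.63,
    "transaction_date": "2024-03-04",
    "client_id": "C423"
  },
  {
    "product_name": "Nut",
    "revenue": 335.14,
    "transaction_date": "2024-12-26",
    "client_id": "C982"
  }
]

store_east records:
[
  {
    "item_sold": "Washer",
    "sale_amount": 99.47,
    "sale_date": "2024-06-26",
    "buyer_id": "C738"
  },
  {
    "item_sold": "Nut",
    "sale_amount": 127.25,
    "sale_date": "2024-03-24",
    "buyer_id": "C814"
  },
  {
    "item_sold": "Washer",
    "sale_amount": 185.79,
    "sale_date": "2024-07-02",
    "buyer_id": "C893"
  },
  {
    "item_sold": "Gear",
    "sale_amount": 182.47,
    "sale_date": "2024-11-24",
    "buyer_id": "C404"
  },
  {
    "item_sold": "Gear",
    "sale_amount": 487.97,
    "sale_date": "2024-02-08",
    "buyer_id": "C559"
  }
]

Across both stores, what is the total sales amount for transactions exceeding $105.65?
2463.17

Schema mapping: "revenue" (store_west) = "sale_amount" (store_east) = sale amount

Sum of sales > $105.65 in store_west: 1479.69
Sum of sales > $105.65 in store_east: 983.48

Total: 1479.69 + 983.48 = 2463.17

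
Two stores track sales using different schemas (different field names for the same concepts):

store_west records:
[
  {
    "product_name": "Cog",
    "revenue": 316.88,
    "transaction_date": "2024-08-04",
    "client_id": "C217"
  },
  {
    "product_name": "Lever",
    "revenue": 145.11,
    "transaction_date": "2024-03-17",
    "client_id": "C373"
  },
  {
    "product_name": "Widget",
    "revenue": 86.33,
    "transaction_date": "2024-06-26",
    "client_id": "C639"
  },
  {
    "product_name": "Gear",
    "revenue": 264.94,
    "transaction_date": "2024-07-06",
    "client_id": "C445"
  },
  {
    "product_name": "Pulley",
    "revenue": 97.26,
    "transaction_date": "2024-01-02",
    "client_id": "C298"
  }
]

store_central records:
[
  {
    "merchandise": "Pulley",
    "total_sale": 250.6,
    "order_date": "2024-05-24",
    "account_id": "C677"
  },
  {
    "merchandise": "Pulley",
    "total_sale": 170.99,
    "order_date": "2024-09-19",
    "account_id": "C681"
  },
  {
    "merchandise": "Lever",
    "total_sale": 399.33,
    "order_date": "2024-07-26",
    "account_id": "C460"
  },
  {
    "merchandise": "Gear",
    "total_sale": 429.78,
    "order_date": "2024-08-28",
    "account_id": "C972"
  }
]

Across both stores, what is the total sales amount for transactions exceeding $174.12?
1661.53

Schema mapping: "revenue" (store_west) = "total_sale" (store_central) = sale amount

Sum of sales > $174.12 in store_west: 581.82
Sum of sales > $174.12 in store_central: 1079.71

Total: 581.82 + 1079.71 = 1661.53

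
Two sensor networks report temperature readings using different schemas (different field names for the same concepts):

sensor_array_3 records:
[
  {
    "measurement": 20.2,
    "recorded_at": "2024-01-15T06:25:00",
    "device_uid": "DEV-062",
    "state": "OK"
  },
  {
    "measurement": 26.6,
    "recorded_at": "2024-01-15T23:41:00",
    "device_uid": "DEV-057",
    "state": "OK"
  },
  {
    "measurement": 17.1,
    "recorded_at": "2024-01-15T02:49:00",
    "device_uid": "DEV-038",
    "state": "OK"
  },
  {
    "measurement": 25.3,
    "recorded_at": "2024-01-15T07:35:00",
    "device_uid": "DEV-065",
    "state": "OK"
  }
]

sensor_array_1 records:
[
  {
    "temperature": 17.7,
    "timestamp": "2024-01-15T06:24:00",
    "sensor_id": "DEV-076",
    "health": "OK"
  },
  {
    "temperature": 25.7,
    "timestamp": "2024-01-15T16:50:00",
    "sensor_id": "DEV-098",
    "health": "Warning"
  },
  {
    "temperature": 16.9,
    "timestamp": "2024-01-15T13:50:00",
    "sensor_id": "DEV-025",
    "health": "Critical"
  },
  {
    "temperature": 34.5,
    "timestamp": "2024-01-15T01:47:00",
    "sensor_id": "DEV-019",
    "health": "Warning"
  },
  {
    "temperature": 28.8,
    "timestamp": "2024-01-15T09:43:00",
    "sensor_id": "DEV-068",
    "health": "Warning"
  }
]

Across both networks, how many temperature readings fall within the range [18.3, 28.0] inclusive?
4

Schema mapping: "measurement" (sensor_array_3) = "temperature" (sensor_array_1) = temperature

Readings in [18.3, 28.0] from sensor_array_3: 3
Readings in [18.3, 28.0] from sensor_array_1: 1

Total count: 3 + 1 = 4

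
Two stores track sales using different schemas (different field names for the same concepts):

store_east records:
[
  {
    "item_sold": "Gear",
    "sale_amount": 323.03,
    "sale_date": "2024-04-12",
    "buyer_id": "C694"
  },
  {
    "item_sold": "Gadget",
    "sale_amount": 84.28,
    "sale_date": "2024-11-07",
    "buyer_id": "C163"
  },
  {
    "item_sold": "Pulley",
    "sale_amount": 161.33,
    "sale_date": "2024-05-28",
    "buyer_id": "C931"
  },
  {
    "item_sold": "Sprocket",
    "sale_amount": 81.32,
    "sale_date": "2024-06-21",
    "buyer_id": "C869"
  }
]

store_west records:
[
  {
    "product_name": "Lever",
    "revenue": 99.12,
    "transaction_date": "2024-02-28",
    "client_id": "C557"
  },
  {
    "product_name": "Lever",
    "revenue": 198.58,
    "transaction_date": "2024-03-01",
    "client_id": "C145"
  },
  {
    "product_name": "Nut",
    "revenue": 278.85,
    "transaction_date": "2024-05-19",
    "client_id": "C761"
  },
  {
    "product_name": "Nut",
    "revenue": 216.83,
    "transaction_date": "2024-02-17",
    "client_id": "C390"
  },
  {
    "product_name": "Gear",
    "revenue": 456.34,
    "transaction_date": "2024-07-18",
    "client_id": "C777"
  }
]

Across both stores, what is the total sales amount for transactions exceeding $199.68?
1275.05

Schema mapping: "sale_amount" (store_east) = "revenue" (store_west) = sale amount

Sum of sales > $199.68 in store_east: 323.03
Sum of sales > $199.68 in store_west: 952.02

Total: 323.03 + 952.02 = 1275.05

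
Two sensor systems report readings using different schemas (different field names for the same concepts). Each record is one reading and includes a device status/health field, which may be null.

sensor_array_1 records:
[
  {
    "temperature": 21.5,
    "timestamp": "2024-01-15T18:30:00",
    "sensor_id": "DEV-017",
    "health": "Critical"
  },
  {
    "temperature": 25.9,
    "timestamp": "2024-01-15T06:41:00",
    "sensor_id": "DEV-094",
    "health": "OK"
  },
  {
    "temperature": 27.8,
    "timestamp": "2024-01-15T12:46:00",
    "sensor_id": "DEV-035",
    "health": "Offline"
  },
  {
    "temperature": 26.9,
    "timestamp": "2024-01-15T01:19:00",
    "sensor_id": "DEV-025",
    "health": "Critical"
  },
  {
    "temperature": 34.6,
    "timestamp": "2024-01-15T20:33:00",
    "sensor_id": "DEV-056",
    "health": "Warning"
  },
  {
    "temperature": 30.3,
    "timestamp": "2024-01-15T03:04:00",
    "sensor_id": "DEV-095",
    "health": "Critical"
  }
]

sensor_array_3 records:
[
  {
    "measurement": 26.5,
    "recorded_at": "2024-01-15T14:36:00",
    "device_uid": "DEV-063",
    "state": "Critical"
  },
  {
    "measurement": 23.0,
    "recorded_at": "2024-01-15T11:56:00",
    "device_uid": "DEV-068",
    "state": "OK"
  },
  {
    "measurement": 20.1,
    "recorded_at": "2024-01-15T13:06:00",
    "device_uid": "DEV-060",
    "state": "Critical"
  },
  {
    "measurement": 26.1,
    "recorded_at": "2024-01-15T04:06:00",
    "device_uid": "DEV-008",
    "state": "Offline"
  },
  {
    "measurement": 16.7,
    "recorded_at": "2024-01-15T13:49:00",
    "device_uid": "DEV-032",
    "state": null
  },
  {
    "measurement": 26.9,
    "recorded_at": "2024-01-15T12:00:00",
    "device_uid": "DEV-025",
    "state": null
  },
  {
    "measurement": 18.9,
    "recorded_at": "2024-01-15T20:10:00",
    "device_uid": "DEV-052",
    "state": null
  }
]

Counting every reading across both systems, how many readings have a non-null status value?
10

Schema mapping: "health" (sensor_array_1) = "state" (sensor_array_3) = status

Non-null in sensor_array_1: 6
Non-null in sensor_array_3: 4

Total non-null: 6 + 4 = 10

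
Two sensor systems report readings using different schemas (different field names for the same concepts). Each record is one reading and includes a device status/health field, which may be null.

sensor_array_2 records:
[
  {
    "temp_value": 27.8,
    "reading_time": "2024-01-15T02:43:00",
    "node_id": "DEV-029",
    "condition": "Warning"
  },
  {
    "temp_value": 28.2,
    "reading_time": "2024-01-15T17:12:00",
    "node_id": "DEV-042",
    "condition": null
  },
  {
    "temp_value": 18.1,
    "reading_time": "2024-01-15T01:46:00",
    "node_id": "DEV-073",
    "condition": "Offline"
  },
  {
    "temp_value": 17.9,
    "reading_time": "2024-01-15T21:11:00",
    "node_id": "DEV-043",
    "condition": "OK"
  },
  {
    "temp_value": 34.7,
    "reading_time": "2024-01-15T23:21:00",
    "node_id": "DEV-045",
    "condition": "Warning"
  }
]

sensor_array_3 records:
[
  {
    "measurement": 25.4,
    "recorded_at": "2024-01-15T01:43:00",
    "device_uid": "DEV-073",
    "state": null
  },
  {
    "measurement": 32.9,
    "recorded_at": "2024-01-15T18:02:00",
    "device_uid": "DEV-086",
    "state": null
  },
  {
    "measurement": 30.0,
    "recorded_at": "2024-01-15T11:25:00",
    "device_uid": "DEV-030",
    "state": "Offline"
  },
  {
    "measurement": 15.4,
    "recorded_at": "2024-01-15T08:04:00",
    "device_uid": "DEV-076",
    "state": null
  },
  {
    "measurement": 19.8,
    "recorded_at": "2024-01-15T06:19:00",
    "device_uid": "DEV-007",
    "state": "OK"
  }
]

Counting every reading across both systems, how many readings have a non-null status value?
6

Schema mapping: "condition" (sensor_array_2) = "state" (sensor_array_3) = status

Non-null in sensor_array_2: 4
Non-null in sensor_array_3: 2

Total non-null: 4 + 2 = 6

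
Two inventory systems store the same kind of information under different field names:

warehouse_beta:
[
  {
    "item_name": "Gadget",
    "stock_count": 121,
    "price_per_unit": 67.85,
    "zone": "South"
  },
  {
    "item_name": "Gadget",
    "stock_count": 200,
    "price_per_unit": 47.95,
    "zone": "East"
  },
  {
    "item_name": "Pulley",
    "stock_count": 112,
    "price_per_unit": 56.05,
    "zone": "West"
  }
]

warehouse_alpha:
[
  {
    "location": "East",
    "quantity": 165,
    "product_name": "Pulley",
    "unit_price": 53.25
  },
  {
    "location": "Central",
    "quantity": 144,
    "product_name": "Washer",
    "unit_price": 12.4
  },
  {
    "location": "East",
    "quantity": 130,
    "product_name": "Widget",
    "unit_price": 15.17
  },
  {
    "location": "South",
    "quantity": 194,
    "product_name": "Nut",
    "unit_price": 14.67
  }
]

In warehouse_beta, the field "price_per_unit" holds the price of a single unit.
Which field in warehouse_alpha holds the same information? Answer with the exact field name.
unit_price

In warehouse_beta, "price_per_unit" holds the price of a single unit.
The fields in warehouse_alpha are: "location", "quantity", "product_name", "unit_price".
"unit_price" is the match: the name refers to the same concept and its values are decimal currency amounts (e.g. 53.25, 12.4).
The other fields ("location", "quantity", "product_name") hold different kinds of data.

So "price_per_unit" in warehouse_beta corresponds to "unit_price" in warehouse_alpha.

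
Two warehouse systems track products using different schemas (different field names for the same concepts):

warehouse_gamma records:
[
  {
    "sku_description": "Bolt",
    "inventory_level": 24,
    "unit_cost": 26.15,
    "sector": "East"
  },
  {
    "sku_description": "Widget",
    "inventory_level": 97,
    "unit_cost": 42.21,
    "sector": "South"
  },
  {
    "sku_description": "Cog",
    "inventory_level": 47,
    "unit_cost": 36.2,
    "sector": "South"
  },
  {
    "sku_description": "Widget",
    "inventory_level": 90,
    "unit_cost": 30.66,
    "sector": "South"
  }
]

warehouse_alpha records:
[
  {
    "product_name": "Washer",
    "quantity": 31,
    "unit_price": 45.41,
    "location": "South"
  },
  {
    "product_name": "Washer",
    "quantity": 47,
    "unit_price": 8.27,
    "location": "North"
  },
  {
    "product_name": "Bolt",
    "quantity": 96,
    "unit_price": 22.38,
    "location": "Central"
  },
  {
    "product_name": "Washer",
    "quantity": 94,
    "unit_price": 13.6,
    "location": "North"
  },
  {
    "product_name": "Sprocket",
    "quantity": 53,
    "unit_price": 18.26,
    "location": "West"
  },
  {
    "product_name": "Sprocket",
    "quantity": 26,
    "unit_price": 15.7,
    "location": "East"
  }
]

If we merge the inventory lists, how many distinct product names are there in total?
5

Schema mapping: "sku_description" (warehouse_gamma) = "product_name" (warehouse_alpha) = product name

Products in warehouse_gamma: ['Bolt', 'Cog', 'Widget']
Products in warehouse_alpha: ['Bolt', 'Sprocket', 'Washer']

Union (unique products): ['Bolt', 'Cog', 'Sprocket', 'Washer', 'Widget']
Count: 5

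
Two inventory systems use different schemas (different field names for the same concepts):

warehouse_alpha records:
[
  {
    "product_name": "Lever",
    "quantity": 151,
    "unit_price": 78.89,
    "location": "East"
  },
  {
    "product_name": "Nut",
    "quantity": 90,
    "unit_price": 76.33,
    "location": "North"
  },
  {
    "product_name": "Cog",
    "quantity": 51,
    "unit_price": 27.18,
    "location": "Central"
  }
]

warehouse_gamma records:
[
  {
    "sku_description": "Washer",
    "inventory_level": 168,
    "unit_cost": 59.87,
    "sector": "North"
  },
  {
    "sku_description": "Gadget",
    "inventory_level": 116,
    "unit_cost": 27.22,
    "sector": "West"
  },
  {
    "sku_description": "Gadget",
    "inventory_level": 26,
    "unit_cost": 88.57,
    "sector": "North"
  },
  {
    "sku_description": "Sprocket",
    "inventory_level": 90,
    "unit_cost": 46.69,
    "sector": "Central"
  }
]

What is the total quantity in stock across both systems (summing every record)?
692

To reconcile these schemas, identify the field holding the quantity in stock in each system:
1. In warehouse_alpha it is "quantity"
2. In warehouse_gamma it is "inventory_level"

From warehouse_alpha: 151 + 90 + 51 = 292
From warehouse_gamma: 168 + 116 + 26 + 90 = 400

Total: 292 + 400 = 692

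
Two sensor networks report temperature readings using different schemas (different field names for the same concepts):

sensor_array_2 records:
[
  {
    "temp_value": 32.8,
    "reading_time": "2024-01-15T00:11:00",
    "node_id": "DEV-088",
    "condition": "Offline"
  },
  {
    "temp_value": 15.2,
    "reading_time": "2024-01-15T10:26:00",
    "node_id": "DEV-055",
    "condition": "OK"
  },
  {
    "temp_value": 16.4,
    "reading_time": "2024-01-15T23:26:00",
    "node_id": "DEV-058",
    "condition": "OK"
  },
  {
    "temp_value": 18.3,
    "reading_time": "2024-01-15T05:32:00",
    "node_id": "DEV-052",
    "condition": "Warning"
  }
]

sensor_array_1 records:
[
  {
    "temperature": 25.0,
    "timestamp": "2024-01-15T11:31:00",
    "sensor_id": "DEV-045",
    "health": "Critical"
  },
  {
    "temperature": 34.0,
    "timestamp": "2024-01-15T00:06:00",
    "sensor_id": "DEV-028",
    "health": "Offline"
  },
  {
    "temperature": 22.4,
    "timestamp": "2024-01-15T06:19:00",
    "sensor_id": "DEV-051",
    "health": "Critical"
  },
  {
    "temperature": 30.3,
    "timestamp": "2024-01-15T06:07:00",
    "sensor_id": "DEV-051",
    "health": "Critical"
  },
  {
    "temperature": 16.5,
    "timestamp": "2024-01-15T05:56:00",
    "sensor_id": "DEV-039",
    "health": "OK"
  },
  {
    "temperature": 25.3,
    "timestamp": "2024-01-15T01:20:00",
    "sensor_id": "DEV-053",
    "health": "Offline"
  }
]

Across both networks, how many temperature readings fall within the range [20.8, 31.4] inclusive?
4

Schema mapping: "temp_value" (sensor_array_2) = "temperature" (sensor_array_1) = temperature

Readings in [20.8, 31.4] from sensor_array_2: 0
Readings in [20.8, 31.4] from sensor_array_1: 4

Total count: 0 + 4 = 4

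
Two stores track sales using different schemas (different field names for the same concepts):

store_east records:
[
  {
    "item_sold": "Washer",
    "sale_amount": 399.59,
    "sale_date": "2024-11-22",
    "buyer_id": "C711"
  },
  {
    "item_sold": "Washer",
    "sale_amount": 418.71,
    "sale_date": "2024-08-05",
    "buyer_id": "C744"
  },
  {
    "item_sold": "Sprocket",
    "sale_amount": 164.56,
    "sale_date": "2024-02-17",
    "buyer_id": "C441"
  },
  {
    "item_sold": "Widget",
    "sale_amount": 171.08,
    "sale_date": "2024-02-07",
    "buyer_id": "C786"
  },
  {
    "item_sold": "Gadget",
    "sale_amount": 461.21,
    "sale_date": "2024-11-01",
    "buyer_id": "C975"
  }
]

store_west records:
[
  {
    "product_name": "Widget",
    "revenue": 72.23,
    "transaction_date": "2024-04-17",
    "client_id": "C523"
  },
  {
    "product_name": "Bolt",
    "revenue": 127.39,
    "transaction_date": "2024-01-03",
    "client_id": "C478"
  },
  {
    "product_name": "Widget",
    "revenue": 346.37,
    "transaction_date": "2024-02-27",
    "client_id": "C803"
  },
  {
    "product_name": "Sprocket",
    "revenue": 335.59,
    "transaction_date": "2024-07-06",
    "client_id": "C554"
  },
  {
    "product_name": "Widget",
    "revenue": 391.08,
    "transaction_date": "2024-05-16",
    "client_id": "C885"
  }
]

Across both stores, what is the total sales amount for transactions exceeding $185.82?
2352.55

Schema mapping: "sale_amount" (store_east) = "revenue" (store_west) = sale amount

Sum of sales > $185.82 in store_east: 1279.51
Sum of sales > $185.82 in store_west: 1073.04

Total: 1279.51 + 1073.04 = 2352.55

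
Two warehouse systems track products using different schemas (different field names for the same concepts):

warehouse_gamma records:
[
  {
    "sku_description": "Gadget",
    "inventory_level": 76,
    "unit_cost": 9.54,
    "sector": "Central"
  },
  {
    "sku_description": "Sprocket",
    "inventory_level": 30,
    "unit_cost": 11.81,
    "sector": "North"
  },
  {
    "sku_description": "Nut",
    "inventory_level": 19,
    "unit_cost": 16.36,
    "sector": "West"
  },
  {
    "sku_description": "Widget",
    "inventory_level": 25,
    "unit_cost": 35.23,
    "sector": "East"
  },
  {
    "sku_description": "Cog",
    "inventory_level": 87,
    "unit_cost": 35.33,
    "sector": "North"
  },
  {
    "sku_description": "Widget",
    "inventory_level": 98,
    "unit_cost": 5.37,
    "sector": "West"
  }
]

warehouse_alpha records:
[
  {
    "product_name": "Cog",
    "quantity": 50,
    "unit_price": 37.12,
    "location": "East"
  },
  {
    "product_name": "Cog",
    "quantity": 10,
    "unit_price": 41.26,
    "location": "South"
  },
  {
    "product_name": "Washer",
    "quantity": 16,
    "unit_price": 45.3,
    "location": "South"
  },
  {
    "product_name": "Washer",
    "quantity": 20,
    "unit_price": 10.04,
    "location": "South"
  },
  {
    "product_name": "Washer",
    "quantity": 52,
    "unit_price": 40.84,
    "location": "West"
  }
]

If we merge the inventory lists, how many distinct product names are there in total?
6

Schema mapping: "sku_description" (warehouse_gamma) = "product_name" (warehouse_alpha) = product name

Products in warehouse_gamma: ['Cog', 'Gadget', 'Nut', 'Sprocket', 'Widget']
Products in warehouse_alpha: ['Cog', 'Washer']

Union (unique products): ['Cog', 'Gadget', 'Nut', 'Sprocket', 'Washer', 'Widget']
Count: 6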